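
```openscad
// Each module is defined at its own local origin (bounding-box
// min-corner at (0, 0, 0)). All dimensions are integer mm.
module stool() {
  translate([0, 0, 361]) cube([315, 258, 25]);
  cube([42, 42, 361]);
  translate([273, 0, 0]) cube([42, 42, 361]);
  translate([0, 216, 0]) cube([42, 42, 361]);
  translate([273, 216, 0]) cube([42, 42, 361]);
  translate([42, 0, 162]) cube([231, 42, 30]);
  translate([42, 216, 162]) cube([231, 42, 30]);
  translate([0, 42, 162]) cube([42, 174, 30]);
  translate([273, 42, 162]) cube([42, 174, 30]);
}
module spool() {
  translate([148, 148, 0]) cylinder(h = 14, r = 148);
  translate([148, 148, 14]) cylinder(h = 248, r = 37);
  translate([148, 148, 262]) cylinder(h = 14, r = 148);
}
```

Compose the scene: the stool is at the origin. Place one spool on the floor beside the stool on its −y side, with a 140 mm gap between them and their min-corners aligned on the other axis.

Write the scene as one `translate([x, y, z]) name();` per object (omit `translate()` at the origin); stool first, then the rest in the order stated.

stool();
translate([0, -436, 0]) spool();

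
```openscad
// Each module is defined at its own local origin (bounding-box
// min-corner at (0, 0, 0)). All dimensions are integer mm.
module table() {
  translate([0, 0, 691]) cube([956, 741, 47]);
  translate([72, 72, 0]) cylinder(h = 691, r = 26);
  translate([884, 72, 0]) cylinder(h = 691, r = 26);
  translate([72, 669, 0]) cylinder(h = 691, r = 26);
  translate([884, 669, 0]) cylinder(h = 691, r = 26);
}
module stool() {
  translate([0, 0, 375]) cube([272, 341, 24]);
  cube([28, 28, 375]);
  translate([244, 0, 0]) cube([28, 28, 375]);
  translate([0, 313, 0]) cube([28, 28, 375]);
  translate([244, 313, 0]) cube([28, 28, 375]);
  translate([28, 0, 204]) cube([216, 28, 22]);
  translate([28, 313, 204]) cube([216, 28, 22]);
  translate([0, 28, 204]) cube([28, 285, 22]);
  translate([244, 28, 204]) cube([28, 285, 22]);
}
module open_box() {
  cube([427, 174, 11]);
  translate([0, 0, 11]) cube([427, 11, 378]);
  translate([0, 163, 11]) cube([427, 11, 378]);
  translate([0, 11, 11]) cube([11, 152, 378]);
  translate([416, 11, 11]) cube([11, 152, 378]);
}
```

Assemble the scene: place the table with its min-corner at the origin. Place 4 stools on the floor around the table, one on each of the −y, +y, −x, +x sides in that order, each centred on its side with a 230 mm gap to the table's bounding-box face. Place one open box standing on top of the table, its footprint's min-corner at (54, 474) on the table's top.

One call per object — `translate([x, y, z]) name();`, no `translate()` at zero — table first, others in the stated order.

table();
translate([342, -571, 0]) stool();
translate([342, 971, 0]) stool();
translate([-502, 200, 0]) stool();
translate([1186, 200, 0]) stool();
translate([54, 474, 738]) open_box();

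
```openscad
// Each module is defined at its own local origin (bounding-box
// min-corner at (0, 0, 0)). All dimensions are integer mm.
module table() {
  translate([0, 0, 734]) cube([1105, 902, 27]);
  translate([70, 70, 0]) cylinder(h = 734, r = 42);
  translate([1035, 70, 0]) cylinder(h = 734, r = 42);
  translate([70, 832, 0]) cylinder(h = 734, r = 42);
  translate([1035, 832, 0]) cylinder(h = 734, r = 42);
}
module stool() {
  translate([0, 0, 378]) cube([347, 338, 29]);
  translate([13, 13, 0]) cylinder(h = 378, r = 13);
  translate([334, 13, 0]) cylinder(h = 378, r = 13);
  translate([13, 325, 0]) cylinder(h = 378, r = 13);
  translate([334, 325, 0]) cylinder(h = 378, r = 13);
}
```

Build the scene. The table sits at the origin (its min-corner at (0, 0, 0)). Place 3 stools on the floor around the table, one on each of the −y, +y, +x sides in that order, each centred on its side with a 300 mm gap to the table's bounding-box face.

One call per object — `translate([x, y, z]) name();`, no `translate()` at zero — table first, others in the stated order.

table();
translate([379, -638, 0]) stool();
translate([379, 1202, 0]) stool();
translate([1405, 282, 0]) stool();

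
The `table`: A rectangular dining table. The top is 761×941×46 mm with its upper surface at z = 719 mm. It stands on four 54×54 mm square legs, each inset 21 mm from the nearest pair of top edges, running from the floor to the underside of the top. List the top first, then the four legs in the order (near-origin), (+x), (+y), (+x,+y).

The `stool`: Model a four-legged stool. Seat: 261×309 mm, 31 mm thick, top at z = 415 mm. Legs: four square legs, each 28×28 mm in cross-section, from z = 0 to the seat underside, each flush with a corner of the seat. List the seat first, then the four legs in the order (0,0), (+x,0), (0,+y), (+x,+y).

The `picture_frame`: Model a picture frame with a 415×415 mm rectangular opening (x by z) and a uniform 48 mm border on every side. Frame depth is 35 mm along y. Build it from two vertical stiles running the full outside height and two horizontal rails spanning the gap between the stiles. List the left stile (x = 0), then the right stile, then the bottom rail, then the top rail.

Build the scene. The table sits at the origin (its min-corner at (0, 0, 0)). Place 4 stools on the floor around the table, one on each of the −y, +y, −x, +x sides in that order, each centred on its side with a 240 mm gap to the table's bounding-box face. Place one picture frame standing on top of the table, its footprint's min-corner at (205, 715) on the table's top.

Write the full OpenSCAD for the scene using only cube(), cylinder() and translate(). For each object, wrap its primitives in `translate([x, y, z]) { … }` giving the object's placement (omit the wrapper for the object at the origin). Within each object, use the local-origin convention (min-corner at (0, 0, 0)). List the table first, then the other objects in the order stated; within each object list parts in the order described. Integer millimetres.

translate([0, 0, 673]) cube([761, 941, 46]);
translate([21, 21, 0]) cube([54, 54, 673]);
translate([686, 21, 0]) cube([54, 54, 673]);
translate([21, 866, 0]) cube([54, 54, 673]);
translate([686, 866, 0]) cube([54, 54, 673]);
translate([250, -549, 0]) {
  translate([0, 0, 384]) cube([261, 309, 31]);
  cube([28, 28, 384]);
  translate([233, 0, 0]) cube([28, 28, 384]);
  translate([0, 281, 0]) cube([28, 28, 384]);
  translate([233, 281, 0]) cube([28, 28, 384]);
}
translate([250, 1181, 0]) {
  translate([0, 0, 384]) cube([261, 309, 31]);
  cube([28, 28, 384]);
  translate([233, 0, 0]) cube([28, 28, 384]);
  translate([0, 281, 0]) cube([28, 28, 384]);
  translate([233, 281, 0]) cube([28, 28, 384]);
}
translate([-501, 316, 0]) {
  translate([0, 0, 384]) cube([261, 309, 31]);
  cube([28, 28, 384]);
  translate([233, 0, 0]) cube([28, 28, 384]);
  translate([0, 281, 0]) cube([28, 28, 384]);
  translate([233, 281, 0]) cube([28, 28, 384]);
}
translate([1001, 316, 0]) {
  translate([0, 0, 384]) cube([261, 309, 31]);
  cube([28, 28, 384]);
  translate([233, 0, 0]) cube([28, 28, 384]);
  translate([0, 281, 0]) cube([28, 28, 384]);
  translate([233, 281, 0]) cube([28, 28, 384]);
}
translate([205, 715, 719]) {
  cube([48, 35, 511]);
  translate([463, 0, 0]) cube([48, 35, 511]);
  translate([48, 0, 0]) cube([415, 35, 48]);
  translate([48, 0, 463]) cube([415, 35, 48]);
}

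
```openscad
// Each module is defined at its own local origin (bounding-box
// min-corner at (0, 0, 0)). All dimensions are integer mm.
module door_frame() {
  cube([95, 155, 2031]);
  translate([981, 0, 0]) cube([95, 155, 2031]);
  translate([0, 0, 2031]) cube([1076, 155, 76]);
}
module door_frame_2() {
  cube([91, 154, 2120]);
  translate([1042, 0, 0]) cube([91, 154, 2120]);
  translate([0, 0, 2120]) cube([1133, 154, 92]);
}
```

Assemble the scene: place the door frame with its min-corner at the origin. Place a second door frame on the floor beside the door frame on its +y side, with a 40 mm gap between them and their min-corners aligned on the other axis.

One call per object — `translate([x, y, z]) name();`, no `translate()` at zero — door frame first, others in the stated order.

door_frame();
translate([0, 195, 0]) door_frame_2();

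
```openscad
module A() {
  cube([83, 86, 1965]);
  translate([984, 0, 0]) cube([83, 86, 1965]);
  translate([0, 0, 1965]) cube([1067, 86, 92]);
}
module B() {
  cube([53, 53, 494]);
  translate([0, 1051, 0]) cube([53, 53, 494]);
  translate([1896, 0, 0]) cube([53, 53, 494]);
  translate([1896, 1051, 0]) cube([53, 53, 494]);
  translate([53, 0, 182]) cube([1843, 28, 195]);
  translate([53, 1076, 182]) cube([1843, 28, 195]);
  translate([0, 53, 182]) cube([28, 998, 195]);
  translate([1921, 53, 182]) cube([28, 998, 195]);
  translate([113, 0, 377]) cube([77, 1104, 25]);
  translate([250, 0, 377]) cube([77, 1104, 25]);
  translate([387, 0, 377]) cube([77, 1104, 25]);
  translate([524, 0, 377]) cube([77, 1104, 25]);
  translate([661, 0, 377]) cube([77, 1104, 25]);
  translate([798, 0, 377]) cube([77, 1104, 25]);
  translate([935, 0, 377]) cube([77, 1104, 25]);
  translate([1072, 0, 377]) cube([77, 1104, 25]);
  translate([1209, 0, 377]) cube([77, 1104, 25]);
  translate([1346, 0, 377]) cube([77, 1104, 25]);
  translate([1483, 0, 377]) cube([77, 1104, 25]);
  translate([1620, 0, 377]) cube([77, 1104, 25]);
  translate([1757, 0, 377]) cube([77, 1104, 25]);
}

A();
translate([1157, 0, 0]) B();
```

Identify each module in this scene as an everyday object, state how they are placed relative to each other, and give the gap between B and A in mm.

The bed frame's nearest face is 90 mm from the door frame's +x face.

A is a door frame. B is a bed frame. The bed frame is on the floor beside the door frame on its +x side. The gap between the bed frame and the door frame is 90 mm.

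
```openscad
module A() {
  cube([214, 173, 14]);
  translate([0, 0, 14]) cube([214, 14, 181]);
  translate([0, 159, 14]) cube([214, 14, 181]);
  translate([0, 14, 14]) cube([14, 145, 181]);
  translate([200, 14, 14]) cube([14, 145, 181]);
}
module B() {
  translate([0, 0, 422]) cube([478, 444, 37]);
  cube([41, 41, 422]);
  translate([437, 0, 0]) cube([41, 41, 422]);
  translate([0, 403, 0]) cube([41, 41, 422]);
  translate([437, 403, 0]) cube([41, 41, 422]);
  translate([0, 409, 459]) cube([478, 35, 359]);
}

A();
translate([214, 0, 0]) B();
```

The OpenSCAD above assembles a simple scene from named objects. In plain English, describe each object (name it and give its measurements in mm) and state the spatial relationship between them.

A is an open-topped rectangular box: outside dimensions 214×173×195 mm, with a uniform wall and base thickness of 14 mm. The base is a full 214×173 slab on the floor; four walls sit on top of the base. The front and back walls (the −y and +y sides) span the full width; the two side walls fit between them.

B is a chair. The seat is a 478×444×37 mm slab with its top at z = 459 mm, on four 41×41 mm corner legs (flush with the seat edges, standing on z = 0). A flat backrest 35 mm thick, 359 mm tall, spans the full seat width and rises from the seat top along its +y edge, rear face flush with the rear of the seat.

The chair is against the open box's +x side, with their −y faces flush.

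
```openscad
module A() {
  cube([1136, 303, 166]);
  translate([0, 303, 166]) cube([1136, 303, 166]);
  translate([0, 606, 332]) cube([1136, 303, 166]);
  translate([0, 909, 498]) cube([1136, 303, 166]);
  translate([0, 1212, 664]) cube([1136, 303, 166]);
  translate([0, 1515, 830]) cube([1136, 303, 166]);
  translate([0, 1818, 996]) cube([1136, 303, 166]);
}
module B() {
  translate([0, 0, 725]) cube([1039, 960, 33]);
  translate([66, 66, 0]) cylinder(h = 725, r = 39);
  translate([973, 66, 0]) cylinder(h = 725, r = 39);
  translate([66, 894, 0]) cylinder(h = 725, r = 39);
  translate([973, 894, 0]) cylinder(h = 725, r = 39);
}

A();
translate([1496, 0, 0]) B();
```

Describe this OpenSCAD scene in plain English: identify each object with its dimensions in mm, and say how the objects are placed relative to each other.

A is a run of 7 identical solid stair steps. Each tread is 1136×303 mm and each step block is 166 mm high. Step 1 rests on the floor; step k is offset from step 1 by (k−1)×303 mm in y and (k−1)×166 mm in z.

B is a table with a 1039×960 mm rectangular top, 33 mm thick, top surface at z = 758 mm, supported by four round legs of 78 mm diameter, each leg's bounding box inset 27 mm from the nearest pair of top edges, running from the floor.

The table is on the floor beside the staircase on its +x side.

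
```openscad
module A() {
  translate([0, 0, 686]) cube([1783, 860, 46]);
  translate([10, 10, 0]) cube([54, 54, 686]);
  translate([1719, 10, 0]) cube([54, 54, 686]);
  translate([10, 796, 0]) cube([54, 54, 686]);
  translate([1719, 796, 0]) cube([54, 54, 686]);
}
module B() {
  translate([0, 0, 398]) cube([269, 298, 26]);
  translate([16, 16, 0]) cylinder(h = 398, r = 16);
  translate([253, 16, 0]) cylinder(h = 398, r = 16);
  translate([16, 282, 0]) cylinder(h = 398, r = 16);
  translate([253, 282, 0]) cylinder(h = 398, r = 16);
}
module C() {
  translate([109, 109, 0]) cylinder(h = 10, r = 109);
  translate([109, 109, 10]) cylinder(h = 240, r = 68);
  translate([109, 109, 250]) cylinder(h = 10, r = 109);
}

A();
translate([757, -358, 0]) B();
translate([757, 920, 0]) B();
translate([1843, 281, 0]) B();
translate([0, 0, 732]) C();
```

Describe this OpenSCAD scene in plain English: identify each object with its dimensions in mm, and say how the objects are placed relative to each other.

A is a table with a 1783×860 mm rectangular top, 46 mm thick, top surface at z = 732 mm, supported by four 54×54 mm square legs, each inset 10 mm from the nearest pair of top edges, running from the floor.

B is a four-legged stool. The seat is a 269×298×26 mm slab whose top surface is at z = 424 mm; four round legs, each 32 mm in diameter, run from the floor (z = 0) to the underside of the seat, each leg's axis is inset half a diameter from the nearest pair of seat edges (so the leg's bounding box is flush with the corner).

C is a spool: two coaxial disc flanges of radius 109 mm and thickness 10 mm, joined by a core cylinder of radius 68 mm and height 240 mm. The lower flange rests on z = 0 and the three cylinders share a vertical axis.

Three stools sit around the table at the −y, +y, +x sides. The spool is on top of the table.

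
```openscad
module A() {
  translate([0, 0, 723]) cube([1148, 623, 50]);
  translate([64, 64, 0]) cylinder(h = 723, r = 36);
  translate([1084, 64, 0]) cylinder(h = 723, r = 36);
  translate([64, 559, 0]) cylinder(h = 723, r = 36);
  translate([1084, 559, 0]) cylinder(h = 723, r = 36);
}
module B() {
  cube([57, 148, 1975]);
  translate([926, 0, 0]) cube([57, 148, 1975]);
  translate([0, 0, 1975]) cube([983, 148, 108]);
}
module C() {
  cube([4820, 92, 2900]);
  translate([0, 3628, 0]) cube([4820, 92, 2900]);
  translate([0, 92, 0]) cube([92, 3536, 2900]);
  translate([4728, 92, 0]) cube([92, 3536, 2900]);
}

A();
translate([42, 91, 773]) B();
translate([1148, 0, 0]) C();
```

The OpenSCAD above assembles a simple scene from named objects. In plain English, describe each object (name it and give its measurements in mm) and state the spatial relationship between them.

A is a table: top 1148 mm (x) × 623 mm (y), 50 mm thick, upper face at z = 773 mm, on four round legs of 72 mm diameter, each leg's bounding box inset 28 mm from the nearest pair of top edges, running from z = 0 to the bottom of the top.

B is a door frame. The clear opening is 869 mm wide and 1975 mm high. Two 57 mm wide jambs, 148 mm deep, stand either side of the opening from the floor to the top of the opening. A 108 mm thick head sits across the top of both jambs, spanning the full outside width of the frame.

C is a box-shaped house frame (walls only): outside footprint 4820×3720 mm, wall height 2900 mm, wall thickness 92 mm. The two y-facing walls run the full x-width; the two x-facing walls fit between the inner faces of the y-facing walls.

The door frame is on top of the table. The house frame is against the table's +x side, with their −y faces flush.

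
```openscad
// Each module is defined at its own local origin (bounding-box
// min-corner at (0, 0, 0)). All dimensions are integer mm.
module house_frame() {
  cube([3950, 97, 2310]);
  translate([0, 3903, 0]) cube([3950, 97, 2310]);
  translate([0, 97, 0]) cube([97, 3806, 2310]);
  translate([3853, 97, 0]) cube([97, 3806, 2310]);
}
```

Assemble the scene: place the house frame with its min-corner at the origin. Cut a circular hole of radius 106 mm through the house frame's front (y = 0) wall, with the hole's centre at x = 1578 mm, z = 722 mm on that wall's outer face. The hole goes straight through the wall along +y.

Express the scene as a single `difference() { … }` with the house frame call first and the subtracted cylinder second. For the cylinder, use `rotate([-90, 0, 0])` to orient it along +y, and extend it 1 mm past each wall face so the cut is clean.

difference() {
  house_frame();
  translate([1578, -1, 722]) rotate([-90, 0, 0]) cylinder(h = 99, r = 106);
}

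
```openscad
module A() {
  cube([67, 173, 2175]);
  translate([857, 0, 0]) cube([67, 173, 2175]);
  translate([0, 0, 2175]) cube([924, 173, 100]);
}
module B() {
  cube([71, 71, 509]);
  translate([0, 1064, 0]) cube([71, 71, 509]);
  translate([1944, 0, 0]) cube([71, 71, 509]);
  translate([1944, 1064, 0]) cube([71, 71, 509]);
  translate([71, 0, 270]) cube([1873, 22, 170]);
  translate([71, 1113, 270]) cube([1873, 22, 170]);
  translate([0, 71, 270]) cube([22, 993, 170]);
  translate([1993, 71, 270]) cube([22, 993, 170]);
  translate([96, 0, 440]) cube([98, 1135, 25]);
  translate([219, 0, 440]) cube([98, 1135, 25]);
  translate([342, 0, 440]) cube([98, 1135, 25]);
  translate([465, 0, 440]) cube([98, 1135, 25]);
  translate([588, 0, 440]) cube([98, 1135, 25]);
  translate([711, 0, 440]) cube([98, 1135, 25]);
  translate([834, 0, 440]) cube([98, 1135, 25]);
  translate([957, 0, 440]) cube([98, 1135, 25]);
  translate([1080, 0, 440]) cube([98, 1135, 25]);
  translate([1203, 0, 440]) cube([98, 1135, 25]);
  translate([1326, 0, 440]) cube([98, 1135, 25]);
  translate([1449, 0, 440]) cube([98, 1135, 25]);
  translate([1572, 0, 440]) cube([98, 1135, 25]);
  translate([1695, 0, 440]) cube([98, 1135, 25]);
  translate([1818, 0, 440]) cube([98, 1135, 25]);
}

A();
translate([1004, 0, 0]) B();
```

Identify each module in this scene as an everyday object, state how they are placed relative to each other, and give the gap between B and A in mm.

The bed frame's nearest face is 80 mm from the door frame's +x face.

A is a door frame. B is a bed frame. The bed frame is on the floor beside the door frame on its +x side. The gap between the bed frame and the door frame is 80 mm.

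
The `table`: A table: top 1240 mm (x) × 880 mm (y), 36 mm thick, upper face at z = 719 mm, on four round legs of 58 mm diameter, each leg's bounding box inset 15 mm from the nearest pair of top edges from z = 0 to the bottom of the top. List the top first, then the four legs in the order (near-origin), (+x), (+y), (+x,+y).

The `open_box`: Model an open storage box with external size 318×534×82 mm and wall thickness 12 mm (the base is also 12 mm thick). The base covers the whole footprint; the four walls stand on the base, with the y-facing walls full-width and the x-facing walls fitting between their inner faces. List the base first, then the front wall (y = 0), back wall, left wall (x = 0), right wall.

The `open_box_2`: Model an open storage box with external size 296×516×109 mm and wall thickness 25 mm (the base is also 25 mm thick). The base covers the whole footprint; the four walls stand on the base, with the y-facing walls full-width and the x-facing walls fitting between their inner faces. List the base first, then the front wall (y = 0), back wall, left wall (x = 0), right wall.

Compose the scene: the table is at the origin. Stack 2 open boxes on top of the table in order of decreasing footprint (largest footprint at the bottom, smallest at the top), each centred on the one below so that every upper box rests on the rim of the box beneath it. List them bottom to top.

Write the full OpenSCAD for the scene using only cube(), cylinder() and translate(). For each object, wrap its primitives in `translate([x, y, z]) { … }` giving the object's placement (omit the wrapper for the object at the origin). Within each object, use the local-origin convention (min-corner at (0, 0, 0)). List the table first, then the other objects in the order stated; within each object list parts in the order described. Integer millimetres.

translate([0, 0, 683]) cube([1240, 880, 36]);
translate([44, 44, 0]) cylinder(h = 683, r = 29);
translate([1196, 44, 0]) cylinder(h = 683, r = 29);
translate([44, 836, 0]) cylinder(h = 683, r = 29);
translate([1196, 836, 0]) cylinder(h = 683, r = 29);
translate([461, 173, 719]) {
  cube([318, 534, 12]);
  translate([0, 0, 12]) cube([318, 12, 70]);
  translate([0, 522, 12]) cube([318, 12, 70]);
  translate([0, 12, 12]) cube([12, 510, 70]);
  translate([306, 12, 12]) cube([12, 510, 70]);
}
translate([472, 182, 801]) {
  cube([296, 516, 25]);
  translate([0, 0, 25]) cube([296, 25, 84]);
  translate([0, 491, 25]) cube([296, 25, 84]);
  translate([0, 25, 25]) cube([25, 466, 84]);
  translate([271, 25, 25]) cube([25, 466, 84]);
}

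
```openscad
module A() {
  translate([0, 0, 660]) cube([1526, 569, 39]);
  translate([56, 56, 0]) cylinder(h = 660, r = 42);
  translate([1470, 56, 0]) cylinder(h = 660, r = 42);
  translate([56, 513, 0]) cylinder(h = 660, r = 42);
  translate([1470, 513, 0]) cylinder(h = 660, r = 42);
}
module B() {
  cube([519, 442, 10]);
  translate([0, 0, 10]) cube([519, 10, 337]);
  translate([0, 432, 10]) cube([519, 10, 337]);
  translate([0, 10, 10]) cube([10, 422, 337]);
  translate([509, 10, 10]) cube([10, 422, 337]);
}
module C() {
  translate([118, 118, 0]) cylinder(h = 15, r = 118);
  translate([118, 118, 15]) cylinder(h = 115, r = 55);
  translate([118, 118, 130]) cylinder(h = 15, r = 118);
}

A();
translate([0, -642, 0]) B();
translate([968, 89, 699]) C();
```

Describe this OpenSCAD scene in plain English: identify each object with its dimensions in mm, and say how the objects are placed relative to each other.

A is a table with a 1526×569 mm rectangular top, 39 mm thick, top surface at z = 699 mm, supported by four round legs of 84 mm diameter, each leg's bounding box inset 14 mm from the nearest pair of top edges, running from the floor.

B is an open-topped rectangular box: outside dimensions 519×442×347 mm, with a uniform wall and base thickness of 10 mm. The base is a full 519×442 slab on the floor; four walls sit on top of the base. The front and back walls (the −y and +y sides) span the full width; the two side walls fit between them.

C is a spool: two coaxial disc flanges of radius 118 mm and thickness 15 mm, joined by a core cylinder of radius 55 mm and height 115 mm. The lower flange rests on z = 0 and the three cylinders share a vertical axis.

The open box is on the floor beside the table on its −y side. The spool is on top of the table.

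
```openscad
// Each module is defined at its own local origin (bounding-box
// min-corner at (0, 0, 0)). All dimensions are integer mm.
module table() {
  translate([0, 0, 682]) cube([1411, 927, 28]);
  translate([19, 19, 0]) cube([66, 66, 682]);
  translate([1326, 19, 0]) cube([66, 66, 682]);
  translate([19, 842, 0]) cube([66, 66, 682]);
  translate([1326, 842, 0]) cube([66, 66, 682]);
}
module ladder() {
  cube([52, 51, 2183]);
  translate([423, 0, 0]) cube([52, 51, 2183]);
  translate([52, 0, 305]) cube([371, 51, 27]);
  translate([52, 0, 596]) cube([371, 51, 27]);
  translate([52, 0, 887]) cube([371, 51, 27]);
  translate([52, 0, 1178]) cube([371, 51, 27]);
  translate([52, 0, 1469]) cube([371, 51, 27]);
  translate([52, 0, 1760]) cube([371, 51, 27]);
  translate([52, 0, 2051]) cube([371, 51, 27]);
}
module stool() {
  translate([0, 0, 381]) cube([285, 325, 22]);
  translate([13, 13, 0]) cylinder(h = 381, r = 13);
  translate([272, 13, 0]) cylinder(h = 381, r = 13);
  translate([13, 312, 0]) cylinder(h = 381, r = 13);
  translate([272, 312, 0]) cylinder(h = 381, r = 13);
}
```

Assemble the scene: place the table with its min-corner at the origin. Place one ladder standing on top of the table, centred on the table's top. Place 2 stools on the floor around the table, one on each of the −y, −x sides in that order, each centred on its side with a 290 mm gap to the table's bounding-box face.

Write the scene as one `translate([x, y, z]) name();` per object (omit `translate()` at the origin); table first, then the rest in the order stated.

table();
translate([468, 438, 710]) ladder();
translate([563, -615, 0]) stool();
translate([-575, 301, 0]) stool();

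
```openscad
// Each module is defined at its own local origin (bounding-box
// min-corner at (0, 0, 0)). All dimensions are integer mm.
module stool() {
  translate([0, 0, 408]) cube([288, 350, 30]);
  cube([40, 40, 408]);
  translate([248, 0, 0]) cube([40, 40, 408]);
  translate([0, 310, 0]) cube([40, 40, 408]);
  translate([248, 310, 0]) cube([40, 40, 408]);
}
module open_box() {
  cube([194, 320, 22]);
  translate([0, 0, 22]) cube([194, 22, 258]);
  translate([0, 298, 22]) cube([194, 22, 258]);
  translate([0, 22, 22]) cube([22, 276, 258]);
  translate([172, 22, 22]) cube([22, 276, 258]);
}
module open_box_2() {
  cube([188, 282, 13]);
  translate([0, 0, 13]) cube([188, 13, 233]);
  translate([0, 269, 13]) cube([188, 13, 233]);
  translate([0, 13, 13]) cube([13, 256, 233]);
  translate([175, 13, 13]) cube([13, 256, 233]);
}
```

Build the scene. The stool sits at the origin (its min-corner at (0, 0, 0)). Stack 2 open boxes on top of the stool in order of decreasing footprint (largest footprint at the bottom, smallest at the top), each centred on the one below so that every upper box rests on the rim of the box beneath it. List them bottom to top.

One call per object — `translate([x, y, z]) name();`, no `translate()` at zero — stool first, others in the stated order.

stool();
translate([47, 15, 438]) open_box();
translate([50, 34, 718]) open_box_2();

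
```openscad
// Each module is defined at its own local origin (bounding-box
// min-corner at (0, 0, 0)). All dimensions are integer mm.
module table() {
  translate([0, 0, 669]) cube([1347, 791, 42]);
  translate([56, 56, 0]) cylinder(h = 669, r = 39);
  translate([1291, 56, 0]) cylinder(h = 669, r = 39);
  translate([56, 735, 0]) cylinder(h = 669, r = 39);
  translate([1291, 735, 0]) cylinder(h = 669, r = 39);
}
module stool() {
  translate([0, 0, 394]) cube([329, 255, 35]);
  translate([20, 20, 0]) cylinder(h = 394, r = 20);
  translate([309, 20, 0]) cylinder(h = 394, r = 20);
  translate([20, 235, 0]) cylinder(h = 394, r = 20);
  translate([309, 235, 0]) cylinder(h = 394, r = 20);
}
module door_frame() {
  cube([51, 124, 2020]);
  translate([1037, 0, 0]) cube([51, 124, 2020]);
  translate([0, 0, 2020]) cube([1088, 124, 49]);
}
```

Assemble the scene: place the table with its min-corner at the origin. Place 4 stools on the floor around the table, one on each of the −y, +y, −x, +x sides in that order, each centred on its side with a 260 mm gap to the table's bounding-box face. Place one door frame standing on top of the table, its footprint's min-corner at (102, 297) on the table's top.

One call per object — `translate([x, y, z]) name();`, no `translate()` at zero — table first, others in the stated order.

table();
translate([509, -515, 0]) stool();
translate([509, 1051, 0]) stool();
translate([-589, 268, 0]) stool();
translate([1607, 268, 0]) stool();
translate([102, 297, 711]) door_frame();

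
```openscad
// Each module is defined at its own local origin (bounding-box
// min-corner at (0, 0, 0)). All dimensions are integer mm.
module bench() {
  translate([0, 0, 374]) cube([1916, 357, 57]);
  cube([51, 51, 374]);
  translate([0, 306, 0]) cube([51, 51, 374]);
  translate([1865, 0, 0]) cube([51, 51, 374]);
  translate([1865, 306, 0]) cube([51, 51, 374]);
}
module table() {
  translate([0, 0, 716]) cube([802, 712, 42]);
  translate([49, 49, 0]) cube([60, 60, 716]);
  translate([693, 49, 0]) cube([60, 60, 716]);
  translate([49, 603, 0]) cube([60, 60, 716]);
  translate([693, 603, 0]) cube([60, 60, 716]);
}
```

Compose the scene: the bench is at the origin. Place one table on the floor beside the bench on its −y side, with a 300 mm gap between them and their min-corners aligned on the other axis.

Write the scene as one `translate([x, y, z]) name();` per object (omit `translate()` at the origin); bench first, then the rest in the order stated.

bench();
translate([0, -1012, 0]) table();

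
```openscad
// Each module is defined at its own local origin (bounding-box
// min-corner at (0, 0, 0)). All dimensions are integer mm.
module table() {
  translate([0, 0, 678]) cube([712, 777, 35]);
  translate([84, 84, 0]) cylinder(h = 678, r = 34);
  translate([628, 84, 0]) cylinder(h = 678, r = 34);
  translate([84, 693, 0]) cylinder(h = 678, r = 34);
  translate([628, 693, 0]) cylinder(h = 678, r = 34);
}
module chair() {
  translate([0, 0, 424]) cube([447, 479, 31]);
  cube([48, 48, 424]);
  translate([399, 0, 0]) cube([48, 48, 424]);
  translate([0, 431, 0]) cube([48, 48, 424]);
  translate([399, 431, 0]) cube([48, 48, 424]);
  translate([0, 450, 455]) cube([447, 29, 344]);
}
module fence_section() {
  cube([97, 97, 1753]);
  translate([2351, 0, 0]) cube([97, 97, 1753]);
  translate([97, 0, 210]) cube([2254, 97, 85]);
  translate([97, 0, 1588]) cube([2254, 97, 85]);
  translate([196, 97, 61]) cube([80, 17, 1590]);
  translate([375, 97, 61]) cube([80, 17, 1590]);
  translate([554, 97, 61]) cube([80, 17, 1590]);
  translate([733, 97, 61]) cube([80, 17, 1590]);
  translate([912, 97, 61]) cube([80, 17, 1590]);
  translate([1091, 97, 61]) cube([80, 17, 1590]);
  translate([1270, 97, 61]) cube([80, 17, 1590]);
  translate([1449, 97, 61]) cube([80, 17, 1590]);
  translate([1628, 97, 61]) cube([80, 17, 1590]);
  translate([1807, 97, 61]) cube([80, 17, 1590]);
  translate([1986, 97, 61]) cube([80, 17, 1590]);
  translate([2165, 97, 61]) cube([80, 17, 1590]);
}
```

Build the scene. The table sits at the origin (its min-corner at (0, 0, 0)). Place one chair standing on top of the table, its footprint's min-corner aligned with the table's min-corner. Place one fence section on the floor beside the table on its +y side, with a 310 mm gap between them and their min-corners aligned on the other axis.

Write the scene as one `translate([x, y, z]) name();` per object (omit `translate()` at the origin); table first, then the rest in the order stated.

table();
translate([0, 0, 713]) chair();
translate([0, 1087, 0]) fence_section();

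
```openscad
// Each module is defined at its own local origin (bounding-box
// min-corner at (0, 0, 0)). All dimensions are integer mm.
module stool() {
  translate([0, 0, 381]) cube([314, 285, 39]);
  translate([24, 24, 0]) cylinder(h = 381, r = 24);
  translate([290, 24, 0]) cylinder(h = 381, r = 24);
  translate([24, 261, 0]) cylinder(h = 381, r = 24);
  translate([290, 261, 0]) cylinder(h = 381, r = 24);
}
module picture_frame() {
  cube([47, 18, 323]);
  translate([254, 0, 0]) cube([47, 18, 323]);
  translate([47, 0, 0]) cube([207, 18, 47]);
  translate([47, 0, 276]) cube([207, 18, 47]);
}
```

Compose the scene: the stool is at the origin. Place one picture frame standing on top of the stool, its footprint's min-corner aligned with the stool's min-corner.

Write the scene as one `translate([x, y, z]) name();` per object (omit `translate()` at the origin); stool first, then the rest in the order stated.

stool();
translate([0, 0, 420]) picture_frame();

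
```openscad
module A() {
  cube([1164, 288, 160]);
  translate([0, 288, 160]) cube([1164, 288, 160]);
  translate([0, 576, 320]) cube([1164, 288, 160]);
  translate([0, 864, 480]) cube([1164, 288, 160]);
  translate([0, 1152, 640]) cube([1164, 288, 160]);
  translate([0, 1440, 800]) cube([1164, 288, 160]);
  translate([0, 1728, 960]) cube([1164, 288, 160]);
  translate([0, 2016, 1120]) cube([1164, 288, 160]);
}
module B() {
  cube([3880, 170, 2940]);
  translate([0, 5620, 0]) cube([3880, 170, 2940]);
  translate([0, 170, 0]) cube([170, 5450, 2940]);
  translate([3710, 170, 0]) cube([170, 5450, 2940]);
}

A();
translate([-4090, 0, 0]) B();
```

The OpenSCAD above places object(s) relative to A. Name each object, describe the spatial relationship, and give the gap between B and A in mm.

The house frame's nearest face is 210 mm from the staircase's −x face.

A is a staircase. B is a house frame. The house frame is on the floor beside the staircase on its −x side. The gap between the house frame and the staircase is 210 mm.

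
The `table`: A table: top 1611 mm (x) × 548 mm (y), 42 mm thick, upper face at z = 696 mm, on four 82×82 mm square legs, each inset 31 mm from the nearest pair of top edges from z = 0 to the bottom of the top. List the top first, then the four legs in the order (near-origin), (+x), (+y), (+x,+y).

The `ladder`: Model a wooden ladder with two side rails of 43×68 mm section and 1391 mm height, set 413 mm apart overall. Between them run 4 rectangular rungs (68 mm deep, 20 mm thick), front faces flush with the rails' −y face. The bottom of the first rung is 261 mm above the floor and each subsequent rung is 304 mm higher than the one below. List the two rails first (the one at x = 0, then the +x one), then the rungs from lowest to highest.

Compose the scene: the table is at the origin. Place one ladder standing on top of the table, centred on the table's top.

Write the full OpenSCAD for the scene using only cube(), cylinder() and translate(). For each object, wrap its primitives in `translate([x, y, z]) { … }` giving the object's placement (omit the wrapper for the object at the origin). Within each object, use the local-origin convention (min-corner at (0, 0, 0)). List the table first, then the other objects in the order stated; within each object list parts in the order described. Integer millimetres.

translate([0, 0, 654]) cube([1611, 548, 42]);
translate([31, 31, 0]) cube([82, 82, 654]);
translate([1498, 31, 0]) cube([82, 82, 654]);
translate([31, 435, 0]) cube([82, 82, 654]);
translate([1498, 435, 0]) cube([82, 82, 654]);
translate([599, 240, 696]) {
  cube([43, 68, 1391]);
  translate([370, 0, 0]) cube([43, 68, 1391]);
  translate([43, 0, 261]) cube([327, 68, 20]);
  translate([43, 0, 565]) cube([327, 68, 20]);
  translate([43, 0, 869]) cube([327, 68, 20]);
  translate([43, 0, 1173]) cube([327, 68, 20]);
}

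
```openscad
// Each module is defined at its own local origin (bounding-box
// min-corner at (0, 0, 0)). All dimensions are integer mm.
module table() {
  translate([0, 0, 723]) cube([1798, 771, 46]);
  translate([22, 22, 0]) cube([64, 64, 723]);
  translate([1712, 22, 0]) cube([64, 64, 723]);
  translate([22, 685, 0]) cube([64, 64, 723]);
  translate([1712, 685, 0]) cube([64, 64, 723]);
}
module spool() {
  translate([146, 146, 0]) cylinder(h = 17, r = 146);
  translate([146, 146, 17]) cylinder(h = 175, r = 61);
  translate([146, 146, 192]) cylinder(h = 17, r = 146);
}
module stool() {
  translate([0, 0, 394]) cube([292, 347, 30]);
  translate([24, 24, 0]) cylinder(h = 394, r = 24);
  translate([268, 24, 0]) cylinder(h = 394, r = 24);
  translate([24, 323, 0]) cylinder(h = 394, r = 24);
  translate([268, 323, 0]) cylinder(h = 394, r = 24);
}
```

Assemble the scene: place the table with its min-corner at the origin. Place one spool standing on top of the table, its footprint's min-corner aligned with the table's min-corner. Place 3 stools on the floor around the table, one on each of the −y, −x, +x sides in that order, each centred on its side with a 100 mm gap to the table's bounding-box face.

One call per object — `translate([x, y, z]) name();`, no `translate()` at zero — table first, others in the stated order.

table();
translate([0, 0, 769]) spool();
translate([753, -447, 0]) stool();
translate([-392, 212, 0]) stool();
translate([1898, 212, 0]) stool();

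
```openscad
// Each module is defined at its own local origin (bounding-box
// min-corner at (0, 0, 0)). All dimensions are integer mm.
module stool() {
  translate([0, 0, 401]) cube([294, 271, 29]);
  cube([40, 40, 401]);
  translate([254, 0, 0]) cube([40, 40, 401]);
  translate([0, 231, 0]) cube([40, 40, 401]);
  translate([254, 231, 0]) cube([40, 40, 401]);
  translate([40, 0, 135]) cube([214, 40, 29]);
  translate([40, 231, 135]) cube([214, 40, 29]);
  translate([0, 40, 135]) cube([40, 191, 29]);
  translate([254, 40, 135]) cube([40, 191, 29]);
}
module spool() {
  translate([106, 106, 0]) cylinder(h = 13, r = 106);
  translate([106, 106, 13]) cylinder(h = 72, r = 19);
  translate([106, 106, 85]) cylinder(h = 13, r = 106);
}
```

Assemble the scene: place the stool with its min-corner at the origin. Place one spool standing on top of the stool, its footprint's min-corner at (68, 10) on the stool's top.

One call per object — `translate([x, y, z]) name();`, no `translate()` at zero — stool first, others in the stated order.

stool();
translate([68, 10, 430]) spool();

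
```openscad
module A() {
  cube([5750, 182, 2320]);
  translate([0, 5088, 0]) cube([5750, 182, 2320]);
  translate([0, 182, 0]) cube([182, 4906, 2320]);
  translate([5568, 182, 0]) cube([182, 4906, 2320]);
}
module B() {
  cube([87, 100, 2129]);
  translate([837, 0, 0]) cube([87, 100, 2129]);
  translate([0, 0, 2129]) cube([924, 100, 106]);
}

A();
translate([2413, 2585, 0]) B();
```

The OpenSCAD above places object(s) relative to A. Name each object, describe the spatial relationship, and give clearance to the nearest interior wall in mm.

A is a house frame. B is a door frame. The door frame sits inside the house frame, centred. The clearance to the nearest interior wall is 2231 mm.

Clearances: x = 2231, y = 2403; minimum 2231 mm.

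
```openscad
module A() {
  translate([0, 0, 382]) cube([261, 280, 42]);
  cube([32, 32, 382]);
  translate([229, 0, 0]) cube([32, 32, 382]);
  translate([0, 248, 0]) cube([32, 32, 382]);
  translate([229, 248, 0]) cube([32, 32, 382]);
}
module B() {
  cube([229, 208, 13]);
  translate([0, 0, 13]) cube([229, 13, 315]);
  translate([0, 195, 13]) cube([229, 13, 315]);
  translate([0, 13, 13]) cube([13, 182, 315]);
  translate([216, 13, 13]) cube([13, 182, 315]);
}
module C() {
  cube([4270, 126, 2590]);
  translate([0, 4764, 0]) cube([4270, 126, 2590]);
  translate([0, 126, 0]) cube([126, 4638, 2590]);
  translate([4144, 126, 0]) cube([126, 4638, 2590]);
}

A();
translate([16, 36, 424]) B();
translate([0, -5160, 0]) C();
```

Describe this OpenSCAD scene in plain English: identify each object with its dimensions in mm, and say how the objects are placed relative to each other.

A is a four-legged stool. The seat is a 261×280×42 mm slab whose top surface is at z = 424 mm; four square legs, each 32×32 mm in cross-section, run from the floor (z = 0) to the underside of the seat, each flush with a corner of the seat.

B is an open storage box with external size 229×208×328 mm and wall thickness 13 mm (the base is also 13 mm thick). The base covers the whole footprint; the four walls stand on the base, with the y-facing walls full-width and the x-facing walls fitting between their inner faces.

C is the wall frame of a small rectangular building: four walls, each 2590 mm tall and 126 mm thick, enclosing a footprint 4270 mm (x) by 4890 mm (y) outside-to-outside, with no floor or roof. The front and back walls (the −y and +y sides) span the full width; the two side walls fit between them.

The open box is on top of the stool, centred. The house frame is on the floor beside the stool on its −y side.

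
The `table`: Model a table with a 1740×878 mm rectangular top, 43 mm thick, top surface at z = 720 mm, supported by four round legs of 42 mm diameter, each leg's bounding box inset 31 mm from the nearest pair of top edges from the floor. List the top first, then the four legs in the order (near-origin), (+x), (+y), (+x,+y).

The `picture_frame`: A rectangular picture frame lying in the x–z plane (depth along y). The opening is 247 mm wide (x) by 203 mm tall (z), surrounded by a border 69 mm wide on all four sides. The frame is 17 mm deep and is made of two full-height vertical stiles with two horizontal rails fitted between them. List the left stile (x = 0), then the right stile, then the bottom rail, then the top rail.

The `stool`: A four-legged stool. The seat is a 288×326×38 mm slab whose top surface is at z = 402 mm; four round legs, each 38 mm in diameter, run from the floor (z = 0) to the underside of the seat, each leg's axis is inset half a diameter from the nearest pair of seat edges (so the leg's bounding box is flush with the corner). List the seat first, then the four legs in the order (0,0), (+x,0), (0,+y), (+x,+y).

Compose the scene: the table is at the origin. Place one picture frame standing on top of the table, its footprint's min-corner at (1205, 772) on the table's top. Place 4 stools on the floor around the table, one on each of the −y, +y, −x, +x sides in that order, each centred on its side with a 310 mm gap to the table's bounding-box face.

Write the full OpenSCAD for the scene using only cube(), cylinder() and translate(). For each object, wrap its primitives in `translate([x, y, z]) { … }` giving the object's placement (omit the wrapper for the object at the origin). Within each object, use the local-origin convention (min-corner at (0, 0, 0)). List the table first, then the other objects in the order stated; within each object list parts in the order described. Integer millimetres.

translate([0, 0, 677]) cube([1740, 878, 43]);
translate([52, 52, 0]) cylinder(h = 677, r = 21);
translate([1688, 52, 0]) cylinder(h = 677, r = 21);
translate([52, 826, 0]) cylinder(h = 677, r = 21);
translate([1688, 826, 0]) cylinder(h = 677, r = 21);
translate([1205, 772, 720]) {
  cube([69, 17, 341]);
  translate([316, 0, 0]) cube([69, 17, 341]);
  translate([69, 0, 0]) cube([247, 17, 69]);
  translate([69, 0, 272]) cube([247, 17, 69]);
}
translate([726, -636, 0]) {
  translate([0, 0, 364]) cube([288, 326, 38]);
  translate([19, 19, 0]) cylinder(h = 364, r = 19);
  translate([269, 19, 0]) cylinder(h = 364, r = 19);
  translate([19, 307, 0]) cylinder(h = 364, r = 19);
  translate([269, 307, 0]) cylinder(h = 364, r = 19);
}
translate([726, 1188, 0]) {
  translate([0, 0, 364]) cube([288, 326, 38]);
  translate([19, 19, 0]) cylinder(h = 364, r = 19);
  translate([269, 19, 0]) cylinder(h = 364, r = 19);
  translate([19, 307, 0]) cylinder(h = 364, r = 19);
  translate([269, 307, 0]) cylinder(h = 364, r = 19);
}
translate([-598, 276, 0]) {
  translate([0, 0, 364]) cube([288, 326, 38]);
  translate([19, 19, 0]) cylinder(h = 364, r = 19);
  translate([269, 19, 0]) cylinder(h = 364, r = 19);
  translate([19, 307, 0]) cylinder(h = 364, r = 19);
  translate([269, 307, 0]) cylinder(h = 364, r = 19);
}
translate([2050, 276, 0]) {
  translate([0, 0, 364]) cube([288, 326, 38]);
  translate([19, 19, 0]) cylinder(h = 364, r = 19);
  translate([269, 19, 0]) cylinder(h = 364, r = 19);
  translate([19, 307, 0]) cylinder(h = 364, r = 19);
  translate([269, 307, 0]) cylinder(h = 364, r = 19);
}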